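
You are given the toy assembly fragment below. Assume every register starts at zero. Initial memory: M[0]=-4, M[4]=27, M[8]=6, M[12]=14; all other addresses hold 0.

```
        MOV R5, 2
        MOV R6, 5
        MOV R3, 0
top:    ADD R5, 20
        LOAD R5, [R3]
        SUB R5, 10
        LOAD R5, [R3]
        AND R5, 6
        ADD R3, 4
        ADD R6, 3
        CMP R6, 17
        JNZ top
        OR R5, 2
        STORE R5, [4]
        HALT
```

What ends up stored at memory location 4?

6

MOV R5, 2 → R5=2
MOV R6, 5 → R6=5
MOV R3, 0 → R3=0
ADD R5, 20 → R5=2+20=22
LOAD R5, [R3] → R5=M[0]=-4
SUB R5, 10 → R5=(-4)-10=-14
LOAD R5, [R3] → R5=M[0]=-4
AND R5, 6 → R5=(-4)&6=4
ADD R3, 4 → R3=0+4=4
ADD R6, 3 → R6=5+3=8
CMP R6, 17  (cmp 8,17)
JNZ top: taken
ADD R5, 20 → R5=4+20=24
LOAD R5, [R3] → R5=M[4]=27
SUB R5, 10 → R5=27-10=17
LOAD R5, [R3] → R5=M[4]=27
AND R5, 6 → R5=27&6=2
ADD R3, 4 → R3=4+4=8
ADD R6, 3 → R6=8+3=11
CMP R6, 17  (cmp 11,17)
JNZ top: taken
ADD R5, 20 → R5=2+20=22
LOAD R5, [R3] → R5=M[8]=6
SUB R5, 10 → R5=6-10=-4
LOAD R5, [R3] → R5=M[8]=6
AND R5, 6 → R5=6&6=6
ADD R3, 4 → R3=8+4=12
ADD R6, 3 → R6=11+3=14
CMP R6, 17  (cmp 14,17)
JNZ top: taken
ADD R5, 20 → R5=6+20=26
LOAD R5, [R3] → R5=M[12]=14
SUB R5, 10 → R5=14-10=4
LOAD R5, [R3] → R5=M[12]=14
AND R5, 6 → R5=14&6=6
ADD R3, 4 → R3=12+4=16
ADD R6, 3 → R6=14+3=17
CMP R6, 17  (cmp 17,17)
JNZ top: not taken
OR R5, 2 → R5=6|2=6
STORE R5, [4] → M[4]=6
halt.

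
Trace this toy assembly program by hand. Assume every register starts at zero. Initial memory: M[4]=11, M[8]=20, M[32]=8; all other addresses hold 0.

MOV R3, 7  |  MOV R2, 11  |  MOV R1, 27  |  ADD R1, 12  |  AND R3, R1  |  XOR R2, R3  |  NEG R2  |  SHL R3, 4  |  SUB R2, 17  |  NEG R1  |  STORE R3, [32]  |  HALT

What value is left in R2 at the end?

MOV R3, 7 → R3=7
MOV R2, 11 → R2=11
MOV R1, 27 → R1=27
ADD R1, 12 → R1=27+12=39
AND R3, R1 → R3=7&39=7
XOR R2, R3 → R2=11^7=12
NEG R2 → R2=-(12)=-12
SHL R3, 4 → R3=7<<4=112
SUB R2, 17 → R2=(-12)-17=-29
NEG R1 → R1=-(39)=-39
STORE R3, [32] → M[32]=112
halt.

-29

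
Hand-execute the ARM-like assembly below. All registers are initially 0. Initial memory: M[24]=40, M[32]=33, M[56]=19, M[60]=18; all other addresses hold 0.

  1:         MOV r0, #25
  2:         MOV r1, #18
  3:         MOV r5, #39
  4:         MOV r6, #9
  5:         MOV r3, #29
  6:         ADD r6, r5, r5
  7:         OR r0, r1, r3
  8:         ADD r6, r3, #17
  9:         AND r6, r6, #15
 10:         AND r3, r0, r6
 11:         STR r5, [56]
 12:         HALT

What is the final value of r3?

14

after MOV r0, #25: r0=25
after MOV r1, #18: r1=18
after MOV r5, #39: r5=39
after MOV r6, #9: r6=9
after MOV r3, #29: r3=29
after ADD r6, r5, r5: r6=39+39=78
after OR r0, r1, r3: r0=18|29=31
after ADD r6, r3, #17: r6=29+17=46
after AND r6, r6, #15: r6=46&15=14
after AND r3, r0, r6: r3=31&14=14
STR r5, [56] → M[56]=39
halt.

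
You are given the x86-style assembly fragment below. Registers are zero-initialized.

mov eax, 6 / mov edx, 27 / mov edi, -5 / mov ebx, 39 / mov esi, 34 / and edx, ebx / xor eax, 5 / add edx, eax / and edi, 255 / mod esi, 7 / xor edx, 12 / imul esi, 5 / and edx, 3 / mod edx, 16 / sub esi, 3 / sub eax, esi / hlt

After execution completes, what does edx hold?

2

mov eax, 6 → eax=6
mov edx, 27 → edx=27
mov edi, -5 → edi=-5
mov ebx, 39 → ebx=39
mov esi, 34 → esi=34
and edx, ebx → edx=27&39=3
xor eax, 5 → eax=6^5=3
add edx, eax → edx=3+3=6
and edi, 255 → edi=(-5)&255=251
mod esi, 7 → esi=34%7=6
xor edx, 12 → edx=6^12=10
imul esi, 5 → esi=6*5=30
and edx, 3 → edx=10&3=2
mod edx, 16 → edx=2%16=2
sub esi, 3 → esi=30-3=27
sub eax, esi → eax=3-27=-24
halt.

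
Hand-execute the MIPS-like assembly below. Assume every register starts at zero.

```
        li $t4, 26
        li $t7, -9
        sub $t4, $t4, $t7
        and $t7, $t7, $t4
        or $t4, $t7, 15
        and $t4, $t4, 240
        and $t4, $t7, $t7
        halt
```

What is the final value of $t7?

$t4=26
$t7=-9
$t4=26-(-9)=35
$t7=(-9)&35=35
$t4=35|15=47
$t4=47&240=32
$t4=35&35=35
halt.

35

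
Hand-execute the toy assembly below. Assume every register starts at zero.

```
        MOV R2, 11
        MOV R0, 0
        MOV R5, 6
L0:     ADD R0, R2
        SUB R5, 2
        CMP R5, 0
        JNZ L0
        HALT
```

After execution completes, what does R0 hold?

MOV R2, 11 → R2=11
MOV R0, 0 → R0=0
MOV R5, 6 → R5=6
ADD R0, R2 → R0=0+11=11
SUB R5, 2 → R5=6-2=4
CMP R5, 0  (cmp 4,0)
JNZ L0: taken
ADD R0, R2 → R0=11+11=22
SUB R5, 2 → R5=4-2=2
CMP R5, 0  (cmp 2,0)
JNZ L0: taken
ADD R0, R2 → R0=22+11=33
SUB R5, 2 → R5=2-2=0
CMP R5, 0  (cmp 0,0)
JNZ L0: not taken
halt.

33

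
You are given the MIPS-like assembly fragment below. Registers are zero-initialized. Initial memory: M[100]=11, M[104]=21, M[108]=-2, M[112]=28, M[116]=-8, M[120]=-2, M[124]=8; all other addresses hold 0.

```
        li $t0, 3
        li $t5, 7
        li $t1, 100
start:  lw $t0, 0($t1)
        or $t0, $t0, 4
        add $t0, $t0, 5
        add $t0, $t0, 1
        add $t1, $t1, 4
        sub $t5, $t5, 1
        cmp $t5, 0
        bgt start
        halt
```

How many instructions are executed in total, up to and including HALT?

60

$t0=3
$t5=7
$t1=100
$t0=M[100]=11
$t0=11|4=15
$t0=15+5=20
$t0=20+1=21
$t1=100+4=104
$t5=7-1=6
cmp $t5, 0  (cmp 6,0)
bgt start: taken
$t0=M[104]=21
$t0=21|4=21
$t0=21+5=26
$t0=26+1=27
$t1=104+4=108
$t5=6-1=5
cmp $t5, 0  (cmp 5,0)
bgt start: taken
$t0=M[108]=-2
$t0=(-2)|4=-2
$t0=(-2)+5=3
$t0=3+1=4
$t1=108+4=112
$t5=5-1=4
cmp $t5, 0  (cmp 4,0)
bgt start: taken
$t0=M[112]=28
$t0=28|4=28
$t0=28+5=33
$t0=33+1=34
$t1=112+4=116
$t5=4-1=3
cmp $t5, 0  (cmp 3,0)
bgt start: taken
$t0=M[116]=-8
$t0=(-8)|4=-4
$t0=(-4)+5=1
$t0=1+1=2
$t1=116+4=120
$t5=3-1=2
cmp $t5, 0  (cmp 2,0)
bgt start: taken
$t0=M[120]=-2
$t0=(-2)|4=-2
$t0=(-2)+5=3
$t0=3+1=4
$t1=120+4=124
$t5=2-1=1
cmp $t5, 0  (cmp 1,0)
bgt start: taken
$t0=M[124]=8
$t0=8|4=12
$t0=12+5=17
$t0=17+1=18
$t1=124+4=128
$t5=1-1=0
cmp $t5, 0  (cmp 0,0)
bgt start: not taken
halt.
Total executed instructions: 60.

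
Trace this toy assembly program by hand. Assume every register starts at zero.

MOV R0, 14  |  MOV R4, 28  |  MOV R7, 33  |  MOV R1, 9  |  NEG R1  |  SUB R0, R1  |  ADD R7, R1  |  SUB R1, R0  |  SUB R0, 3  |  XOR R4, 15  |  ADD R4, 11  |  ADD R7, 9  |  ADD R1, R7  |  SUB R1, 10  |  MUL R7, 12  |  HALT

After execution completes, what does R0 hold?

R0=14
R4=28
R7=33
R1=9
R1=-(9)=-9
R0=14-(-9)=23
R7=33+(-9)=24
R1=(-9)-23=-32
R0=23-3=20
R4=28^15=19
R4=19+11=30
R7=24+9=33
R1=(-32)+33=1
R1=1-10=-9
R7=33*12=396
halt.

20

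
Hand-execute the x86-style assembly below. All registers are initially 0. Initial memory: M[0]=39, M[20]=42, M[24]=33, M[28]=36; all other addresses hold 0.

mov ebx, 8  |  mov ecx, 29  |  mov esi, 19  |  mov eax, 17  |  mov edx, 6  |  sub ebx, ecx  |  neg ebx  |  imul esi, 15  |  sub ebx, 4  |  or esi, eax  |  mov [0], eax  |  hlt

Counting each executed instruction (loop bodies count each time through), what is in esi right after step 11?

after mov ebx, 8: ebx=8
after mov ecx, 29: ecx=29
after mov esi, 19: esi=19
after mov eax, 17: eax=17
after mov edx, 6: edx=6
after sub ebx, ecx: ebx=8-29=-21
after neg ebx: ebx=-(-21)=21
after imul esi, 15: esi=19*15=285
after sub ebx, 4: ebx=21-4=17
after or esi, eax: esi=285|17=285
mov [0], eax → M[0]=17
After step 11: esi = 285.

285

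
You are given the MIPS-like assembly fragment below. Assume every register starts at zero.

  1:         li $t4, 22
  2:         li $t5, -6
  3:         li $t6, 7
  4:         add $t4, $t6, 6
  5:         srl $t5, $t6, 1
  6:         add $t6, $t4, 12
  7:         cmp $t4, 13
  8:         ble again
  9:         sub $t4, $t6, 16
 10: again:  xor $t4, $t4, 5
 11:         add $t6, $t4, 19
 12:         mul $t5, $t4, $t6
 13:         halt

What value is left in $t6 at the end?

27

li $t4, 22 → $t4=22
li $t5, -6 → $t5=-6
li $t6, 7 → $t6=7
add $t4, $t6, 6 → $t4=7+6=13
srl $t5, $t6, 1 → $t5=7>>1=3
add $t6, $t4, 12 → $t6=13+12=25
cmp $t4, 13  (cmp 13,13)
ble again: taken
xor $t4, $t4, 5 → $t4=13^5=8
add $t6, $t4, 19 → $t6=8+19=27
mul $t5, $t4, $t6 → $t5=8*27=216
halt.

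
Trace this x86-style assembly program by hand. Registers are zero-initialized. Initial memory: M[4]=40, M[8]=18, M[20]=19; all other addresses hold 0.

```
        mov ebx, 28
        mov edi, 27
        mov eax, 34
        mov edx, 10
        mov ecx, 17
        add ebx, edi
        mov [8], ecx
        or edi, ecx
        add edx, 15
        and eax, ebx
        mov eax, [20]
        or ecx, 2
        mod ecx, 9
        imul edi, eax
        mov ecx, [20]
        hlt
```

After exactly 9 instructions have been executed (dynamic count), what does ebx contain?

ebx=28
edi=27
eax=34
edx=10
ecx=17
ebx=28+27=55
mov [8], ecx → M[8]=17
edi=27|17=27
edx=10+15=25
After step 9: ebx = 55.

55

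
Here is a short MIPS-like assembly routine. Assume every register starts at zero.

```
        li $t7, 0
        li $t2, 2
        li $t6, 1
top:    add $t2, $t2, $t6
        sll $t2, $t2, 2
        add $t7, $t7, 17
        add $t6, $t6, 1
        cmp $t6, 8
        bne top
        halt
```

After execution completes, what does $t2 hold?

after li $t7, 0: $t7=0
after li $t2, 2: $t2=2
after li $t6, 1: $t6=1
after add $t2, $t2, $t6: $t2=2+1=3
after sll $t2, $t2, 2: $t2=3<<2=12
after add $t7, $t7, 17: $t7=0+17=17
after add $t6, $t6, 1: $t6=1+1=2
cmp $t6, 8  (cmp 2,8)
bne top: taken
after add $t2, $t2, $t6: $t2=12+2=14
after sll $t2, $t2, 2: $t2=14<<2=56
after add $t7, $t7, 17: $t7=17+17=34
after add $t6, $t6, 1: $t6=2+1=3
cmp $t6, 8  (cmp 3,8)
bne top: taken
after add $t2, $t2, $t6: $t2=56+3=59
after sll $t2, $t2, 2: $t2=59<<2=236
after add $t7, $t7, 17: $t7=34+17=51
after add $t6, $t6, 1: $t6=3+1=4
cmp $t6, 8  (cmp 4,8)
bne top: taken
after add $t2, $t2, $t6: $t2=236+4=240
after sll $t2, $t2, 2: $t2=240<<2=960
after add $t7, $t7, 17: $t7=51+17=68
after add $t6, $t6, 1: $t6=4+1=5
cmp $t6, 8  (cmp 5,8)
bne top: taken
after add $t2, $t2, $t6: $t2=960+5=965
after sll $t2, $t2, 2: $t2=965<<2=3860
after add $t7, $t7, 17: $t7=68+17=85
after add $t6, $t6, 1: $t6=5+1=6
cmp $t6, 8  (cmp 6,8)
bne top: taken
after add $t2, $t2, $t6: $t2=3860+6=3866
after sll $t2, $t2, 2: $t2=3866<<2=15464
after add $t7, $t7, 17: $t7=85+17=102
after add $t6, $t6, 1: $t6=6+1=7
cmp $t6, 8  (cmp 7,8)
bne top: taken
after add $t2, $t2, $t6: $t2=15464+7=15471
after sll $t2, $t2, 2: $t2=15471<<2=61884
after add $t7, $t7, 17: $t7=102+17=119
after add $t6, $t6, 1: $t6=7+1=8
cmp $t6, 8  (cmp 8,8)
bne top: not taken
halt.

61884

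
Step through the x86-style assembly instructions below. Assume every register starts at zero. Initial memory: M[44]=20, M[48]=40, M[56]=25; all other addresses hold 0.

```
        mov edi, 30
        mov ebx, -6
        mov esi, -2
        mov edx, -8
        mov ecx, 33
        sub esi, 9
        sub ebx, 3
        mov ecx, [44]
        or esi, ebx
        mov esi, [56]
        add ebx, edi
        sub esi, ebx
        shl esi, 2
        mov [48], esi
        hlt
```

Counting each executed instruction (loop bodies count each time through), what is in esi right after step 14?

16

mov edi, 30 → edi=30
mov ebx, -6 → ebx=-6
mov esi, -2 → esi=-2
mov edx, -8 → edx=-8
mov ecx, 33 → ecx=33
sub esi, 9 → esi=(-2)-9=-11
sub ebx, 3 → ebx=(-6)-3=-9
mov ecx, [44] → ecx=M[44]=20
or esi, ebx → esi=(-11)|(-9)=-9
mov esi, [56] → esi=M[56]=25
add ebx, edi → ebx=(-9)+30=21
sub esi, ebx → esi=25-21=4
shl esi, 2 → esi=4<<2=16
mov [48], esi → M[48]=16
After step 14: esi = 16.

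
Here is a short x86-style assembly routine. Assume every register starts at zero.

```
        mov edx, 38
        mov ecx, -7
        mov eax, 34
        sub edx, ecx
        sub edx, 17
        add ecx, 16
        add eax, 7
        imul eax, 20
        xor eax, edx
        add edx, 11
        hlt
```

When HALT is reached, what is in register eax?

mov edx, 38 → edx=38
mov ecx, -7 → ecx=-7
mov eax, 34 → eax=34
sub edx, ecx → edx=38-(-7)=45
sub edx, 17 → edx=45-17=28
add ecx, 16 → ecx=(-7)+16=9
add eax, 7 → eax=34+7=41
imul eax, 20 → eax=41*20=820
xor eax, edx → eax=820^28=808
add edx, 11 → edx=28+11=39
halt.

808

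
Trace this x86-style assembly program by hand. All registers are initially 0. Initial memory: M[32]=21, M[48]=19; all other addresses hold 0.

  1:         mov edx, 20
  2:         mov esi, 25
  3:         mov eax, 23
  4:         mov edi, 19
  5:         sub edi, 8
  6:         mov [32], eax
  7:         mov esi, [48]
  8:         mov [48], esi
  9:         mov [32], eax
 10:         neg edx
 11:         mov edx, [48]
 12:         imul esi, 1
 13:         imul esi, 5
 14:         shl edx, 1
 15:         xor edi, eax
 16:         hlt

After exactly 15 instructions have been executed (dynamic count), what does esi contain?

edx=20
esi=25
eax=23
edi=19
edi=19-8=11
mov [32], eax → M[32]=23
esi=M[48]=19
mov [48], esi → M[48]=19
mov [32], eax → M[32]=23
edx=-(20)=-20
edx=M[48]=19
esi=19*1=19
esi=19*5=95
edx=19<<1=38
edi=11^23=28
After step 15: esi = 95.

95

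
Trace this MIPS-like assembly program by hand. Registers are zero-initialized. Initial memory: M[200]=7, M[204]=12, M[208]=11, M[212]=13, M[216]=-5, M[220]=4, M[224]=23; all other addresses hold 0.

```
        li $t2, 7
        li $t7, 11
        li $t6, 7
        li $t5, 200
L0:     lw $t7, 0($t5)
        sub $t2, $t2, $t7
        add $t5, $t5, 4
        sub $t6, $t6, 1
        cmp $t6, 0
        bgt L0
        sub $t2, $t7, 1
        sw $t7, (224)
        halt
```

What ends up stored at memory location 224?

23

$t2=7
$t7=11
$t6=7
$t5=200
$t7=M[200]=7
$t2=7-7=0
$t5=200+4=204
$t6=7-1=6
cmp $t6, 0  (cmp 6,0)
bgt L0: taken
$t7=M[204]=12
$t2=0-12=-12
$t5=204+4=208
$t6=6-1=5
cmp $t6, 0  (cmp 5,0)
bgt L0: taken
$t7=M[208]=11
$t2=(-12)-11=-23
$t5=208+4=212
$t6=5-1=4
cmp $t6, 0  (cmp 4,0)
bgt L0: taken
$t7=M[212]=13
$t2=(-23)-13=-36
$t5=212+4=216
$t6=4-1=3
cmp $t6, 0  (cmp 3,0)
bgt L0: taken
$t7=M[216]=-5
$t2=(-36)-(-5)=-31
$t5=216+4=220
$t6=3-1=2
cmp $t6, 0  (cmp 2,0)
bgt L0: taken
$t7=M[220]=4
$t2=(-31)-4=-35
$t5=220+4=224
$t6=2-1=1
cmp $t6, 0  (cmp 1,0)
bgt L0: taken
$t7=M[224]=23
$t2=(-35)-23=-58
$t5=224+4=228
$t6=1-1=0
cmp $t6, 0  (cmp 0,0)
bgt L0: not taken
$t2=23-1=22
sw $t7, (224) → M[224]=23
halt.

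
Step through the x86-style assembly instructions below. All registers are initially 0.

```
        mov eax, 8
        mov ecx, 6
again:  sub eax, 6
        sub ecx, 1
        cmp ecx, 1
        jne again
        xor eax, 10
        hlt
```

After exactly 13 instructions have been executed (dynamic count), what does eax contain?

-10

after mov eax, 8: eax=8
after mov ecx, 6: ecx=6
after sub eax, 6: eax=8-6=2
after sub ecx, 1: ecx=6-1=5
cmp ecx, 1  (cmp 5,1)
jne again: taken
after sub eax, 6: eax=2-6=-4
after sub ecx, 1: ecx=5-1=4
cmp ecx, 1  (cmp 4,1)
jne again: taken
after sub eax, 6: eax=(-4)-6=-10
after sub ecx, 1: ecx=4-1=3
cmp ecx, 1  (cmp 3,1)
After step 13: eax = -10.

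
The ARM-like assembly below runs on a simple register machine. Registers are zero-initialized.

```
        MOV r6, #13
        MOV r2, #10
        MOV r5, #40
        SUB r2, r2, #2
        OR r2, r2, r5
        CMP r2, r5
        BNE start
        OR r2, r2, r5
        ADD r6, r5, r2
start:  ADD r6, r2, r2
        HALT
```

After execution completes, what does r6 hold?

r6=13
r2=10
r5=40
r2=10-2=8
r2=8|40=40
CMP r2, r5  (cmp 40,40)
BNE start: not taken
r2=40|40=40
r6=40+40=80
r6=40+40=80
halt.

80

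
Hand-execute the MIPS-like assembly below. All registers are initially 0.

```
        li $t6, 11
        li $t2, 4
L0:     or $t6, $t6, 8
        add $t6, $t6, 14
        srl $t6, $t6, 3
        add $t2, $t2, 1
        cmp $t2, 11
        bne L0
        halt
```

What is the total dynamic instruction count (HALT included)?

45

after li $t6, 11: $t6=11
after li $t2, 4: $t2=4
after or $t6, $t6, 8: $t6=11|8=11
after add $t6, $t6, 14: $t6=11+14=25
after srl $t6, $t6, 3: $t6=25>>3=3
after add $t2, $t2, 1: $t2=4+1=5
cmp $t2, 11  (cmp 5,11)
bne L0: taken
after or $t6, $t6, 8: $t6=3|8=11
after add $t6, $t6, 14: $t6=11+14=25
after srl $t6, $t6, 3: $t6=25>>3=3
after add $t2, $t2, 1: $t2=5+1=6
cmp $t2, 11  (cmp 6,11)
bne L0: taken
after or $t6, $t6, 8: $t6=3|8=11
after add $t6, $t6, 14: $t6=11+14=25
after srl $t6, $t6, 3: $t6=25>>3=3
after add $t2, $t2, 1: $t2=6+1=7
cmp $t2, 11  (cmp 7,11)
bne L0: taken
after or $t6, $t6, 8: $t6=3|8=11
after add $t6, $t6, 14: $t6=11+14=25
after srl $t6, $t6, 3: $t6=25>>3=3
after add $t2, $t2, 1: $t2=7+1=8
cmp $t2, 11  (cmp 8,11)
bne L0: taken
after or $t6, $t6, 8: $t6=3|8=11
after add $t6, $t6, 14: $t6=11+14=25
after srl $t6, $t6, 3: $t6=25>>3=3
after add $t2, $t2, 1: $t2=8+1=9
cmp $t2, 11  (cmp 9,11)
bne L0: taken
after or $t6, $t6, 8: $t6=3|8=11
after add $t6, $t6, 14: $t6=11+14=25
after srl $t6, $t6, 3: $t6=25>>3=3
after add $t2, $t2, 1: $t2=9+1=10
cmp $t2, 11  (cmp 10,11)
bne L0: taken
after or $t6, $t6, 8: $t6=3|8=11
after add $t6, $t6, 14: $t6=11+14=25
after srl $t6, $t6, 3: $t6=25>>3=3
after add $t2, $t2, 1: $t2=10+1=11
cmp $t2, 11  (cmp 11,11)
bne L0: not taken
halt.
Total executed instructions: 45.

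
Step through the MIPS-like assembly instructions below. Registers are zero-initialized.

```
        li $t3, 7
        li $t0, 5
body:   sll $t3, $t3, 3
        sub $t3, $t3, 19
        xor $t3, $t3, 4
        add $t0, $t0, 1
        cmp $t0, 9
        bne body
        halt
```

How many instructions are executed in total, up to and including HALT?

27

after li $t3, 7: $t3=7
after li $t0, 5: $t0=5
after sll $t3, $t3, 3: $t3=7<<3=56
after sub $t3, $t3, 19: $t3=56-19=37
after xor $t3, $t3, 4: $t3=37^4=33
after add $t0, $t0, 1: $t0=5+1=6
cmp $t0, 9  (cmp 6,9)
bne body: taken
after sll $t3, $t3, 3: $t3=33<<3=264
after sub $t3, $t3, 19: $t3=264-19=245
after xor $t3, $t3, 4: $t3=245^4=241
after add $t0, $t0, 1: $t0=6+1=7
cmp $t0, 9  (cmp 7,9)
bne body: taken
after sll $t3, $t3, 3: $t3=241<<3=1928
after sub $t3, $t3, 19: $t3=1928-19=1909
after xor $t3, $t3, 4: $t3=1909^4=1905
after add $t0, $t0, 1: $t0=7+1=8
cmp $t0, 9  (cmp 8,9)
bne body: taken
after sll $t3, $t3, 3: $t3=1905<<3=15240
after sub $t3, $t3, 19: $t3=15240-19=15221
after xor $t3, $t3, 4: $t3=15221^4=15217
after add $t0, $t0, 1: $t0=8+1=9
cmp $t0, 9  (cmp 9,9)
bne body: not taken
halt.
Total executed instructions: 27.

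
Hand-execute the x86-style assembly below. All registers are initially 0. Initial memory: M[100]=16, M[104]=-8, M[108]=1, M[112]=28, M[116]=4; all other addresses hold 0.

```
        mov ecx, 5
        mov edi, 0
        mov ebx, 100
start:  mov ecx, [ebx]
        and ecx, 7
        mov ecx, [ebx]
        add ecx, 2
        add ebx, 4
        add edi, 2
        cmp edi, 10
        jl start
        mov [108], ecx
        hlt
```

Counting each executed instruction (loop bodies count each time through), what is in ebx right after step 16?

108

mov ecx, 5 → ecx=5
mov edi, 0 → edi=0
mov ebx, 100 → ebx=100
mov ecx, [ebx] → ecx=M[100]=16
and ecx, 7 → ecx=16&7=0
mov ecx, [ebx] → ecx=M[100]=16
add ecx, 2 → ecx=16+2=18
add ebx, 4 → ebx=100+4=104
add edi, 2 → edi=0+2=2
cmp edi, 10  (cmp 2,10)
jl start: taken
mov ecx, [ebx] → ecx=M[104]=-8
and ecx, 7 → ecx=(-8)&7=0
mov ecx, [ebx] → ecx=M[104]=-8
add ecx, 2 → ecx=(-8)+2=-6
add ebx, 4 → ebx=104+4=108
After step 16: ebx = 108.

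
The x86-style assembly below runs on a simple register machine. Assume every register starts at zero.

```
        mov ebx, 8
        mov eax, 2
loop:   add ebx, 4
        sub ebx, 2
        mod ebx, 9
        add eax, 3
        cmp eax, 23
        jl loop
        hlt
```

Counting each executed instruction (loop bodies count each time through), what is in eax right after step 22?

mov ebx, 8 → ebx=8
mov eax, 2 → eax=2
add ebx, 4 → ebx=8+4=12
sub ebx, 2 → ebx=12-2=10
mod ebx, 9 → ebx=10%9=1
add eax, 3 → eax=2+3=5
cmp eax, 23  (cmp 5,23)
jl loop: taken
add ebx, 4 → ebx=1+4=5
sub ebx, 2 → ebx=5-2=3
mod ebx, 9 → ebx=3%9=3
add eax, 3 → eax=5+3=8
cmp eax, 23  (cmp 8,23)
jl loop: taken
add ebx, 4 → ebx=3+4=7
sub ebx, 2 → ebx=7-2=5
mod ebx, 9 → ebx=5%9=5
add eax, 3 → eax=8+3=11
cmp eax, 23  (cmp 11,23)
jl loop: taken
add ebx, 4 → ebx=5+4=9
sub ebx, 2 → ebx=9-2=7
After step 22: eax = 11.

11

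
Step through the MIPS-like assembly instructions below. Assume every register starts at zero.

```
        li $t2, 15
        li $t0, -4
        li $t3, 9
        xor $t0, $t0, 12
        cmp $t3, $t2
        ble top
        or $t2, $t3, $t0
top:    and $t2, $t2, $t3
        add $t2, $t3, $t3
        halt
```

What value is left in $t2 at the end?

18

li $t2, 15 → $t2=15
li $t0, -4 → $t0=-4
li $t3, 9 → $t3=9
xor $t0, $t0, 12 → $t0=(-4)^12=-16
cmp $t3, $t2  (cmp 9,15)
ble top: taken
and $t2, $t2, $t3 → $t2=15&9=9
add $t2, $t3, $t3 → $t2=9+9=18
halt.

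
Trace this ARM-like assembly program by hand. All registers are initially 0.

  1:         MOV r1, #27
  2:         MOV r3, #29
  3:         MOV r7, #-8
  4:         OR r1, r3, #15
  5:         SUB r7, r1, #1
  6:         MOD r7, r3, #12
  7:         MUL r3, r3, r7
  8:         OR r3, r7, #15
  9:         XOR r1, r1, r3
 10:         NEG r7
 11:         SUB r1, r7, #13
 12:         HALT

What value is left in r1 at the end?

-18

after MOV r1, #27: r1=27
after MOV r3, #29: r3=29
after MOV r7, #-8: r7=-8
after OR r1, r3, #15: r1=29|15=31
after SUB r7, r1, #1: r7=31-1=30
after MOD r7, r3, #12: r7=29%12=5
after MUL r3, r3, r7: r3=29*5=145
after OR r3, r7, #15: r3=5|15=15
after XOR r1, r1, r3: r1=31^15=16
after NEG r7: r7=-(5)=-5
after SUB r1, r7, #13: r1=(-5)-13=-18
halt.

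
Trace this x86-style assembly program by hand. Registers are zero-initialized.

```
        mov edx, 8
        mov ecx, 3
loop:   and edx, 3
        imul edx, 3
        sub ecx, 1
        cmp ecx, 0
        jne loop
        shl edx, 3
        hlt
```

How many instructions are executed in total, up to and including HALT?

19

after mov edx, 8: edx=8
after mov ecx, 3: ecx=3
after and edx, 3: edx=8&3=0
after imul edx, 3: edx=0*3=0
after sub ecx, 1: ecx=3-1=2
cmp ecx, 0  (cmp 2,0)
jne loop: taken
after and edx, 3: edx=0&3=0
after imul edx, 3: edx=0*3=0
after sub ecx, 1: ecx=2-1=1
cmp ecx, 0  (cmp 1,0)
jne loop: taken
after and edx, 3: edx=0&3=0
after imul edx, 3: edx=0*3=0
after sub ecx, 1: ecx=1-1=0
cmp ecx, 0  (cmp 0,0)
jne loop: not taken
after shl edx, 3: edx=0<<3=0
halt.
Total executed instructions: 19.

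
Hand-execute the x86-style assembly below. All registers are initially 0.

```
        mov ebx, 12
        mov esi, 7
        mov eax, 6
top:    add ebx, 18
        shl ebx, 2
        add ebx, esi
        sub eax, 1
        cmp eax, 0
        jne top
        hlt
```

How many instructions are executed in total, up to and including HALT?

mov ebx, 12 → ebx=12
mov esi, 7 → esi=7
mov eax, 6 → eax=6
add ebx, 18 → ebx=12+18=30
shl ebx, 2 → ebx=30<<2=120
add ebx, esi → ebx=120+7=127
sub eax, 1 → eax=6-1=5
cmp eax, 0  (cmp 5,0)
jne top: taken
add ebx, 18 → ebx=127+18=145
shl ebx, 2 → ebx=145<<2=580
add ebx, esi → ebx=580+7=587
sub eax, 1 → eax=5-1=4
cmp eax, 0  (cmp 4,0)
jne top: taken
add ebx, 18 → ebx=587+18=605
shl ebx, 2 → ebx=605<<2=2420
add ebx, esi → ebx=2420+7=2427
sub eax, 1 → eax=4-1=3
cmp eax, 0  (cmp 3,0)
jne top: taken
add ebx, 18 → ebx=2427+18=2445
shl ebx, 2 → ebx=2445<<2=9780
add ebx, esi → ebx=9780+7=9787
sub eax, 1 → eax=3-1=2
cmp eax, 0  (cmp 2,0)
jne top: taken
add ebx, 18 → ebx=9787+18=9805
shl ebx, 2 → ebx=9805<<2=39220
add ebx, esi → ebx=39220+7=39227
sub eax, 1 → eax=2-1=1
cmp eax, 0  (cmp 1,0)
jne top: taken
add ebx, 18 → ebx=39227+18=39245
shl ebx, 2 → ebx=39245<<2=156980
add ebx, esi → ebx=156980+7=156987
sub eax, 1 → eax=1-1=0
cmp eax, 0  (cmp 0,0)
jne top: not taken
halt.
Total executed instructions: 40.

40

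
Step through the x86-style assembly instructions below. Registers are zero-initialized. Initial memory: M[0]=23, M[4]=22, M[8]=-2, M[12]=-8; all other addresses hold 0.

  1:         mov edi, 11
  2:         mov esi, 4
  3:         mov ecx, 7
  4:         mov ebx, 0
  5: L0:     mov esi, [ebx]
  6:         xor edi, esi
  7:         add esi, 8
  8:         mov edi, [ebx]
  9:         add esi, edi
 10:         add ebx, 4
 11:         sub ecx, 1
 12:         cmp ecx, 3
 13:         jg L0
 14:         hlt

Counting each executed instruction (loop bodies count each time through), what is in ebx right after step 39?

16

edi=11
esi=4
ecx=7
ebx=0
esi=M[0]=23
edi=11^23=28
esi=23+8=31
edi=M[0]=23
esi=31+23=54
ebx=0+4=4
ecx=7-1=6
cmp ecx, 3  (cmp 6,3)
jg L0: taken
esi=M[4]=22
edi=23^22=1
esi=22+8=30
edi=M[4]=22
esi=30+22=52
ebx=4+4=8
ecx=6-1=5
cmp ecx, 3  (cmp 5,3)
jg L0: taken
esi=M[8]=-2
edi=22^(-2)=-24
esi=(-2)+8=6
edi=M[8]=-2
esi=6+(-2)=4
ebx=8+4=12
ecx=5-1=4
cmp ecx, 3  (cmp 4,3)
jg L0: taken
esi=M[12]=-8
edi=(-2)^(-8)=6
esi=(-8)+8=0
edi=M[12]=-8
esi=0+(-8)=-8
ebx=12+4=16
ecx=4-1=3
cmp ecx, 3  (cmp 3,3)
After step 39: ebx = 16.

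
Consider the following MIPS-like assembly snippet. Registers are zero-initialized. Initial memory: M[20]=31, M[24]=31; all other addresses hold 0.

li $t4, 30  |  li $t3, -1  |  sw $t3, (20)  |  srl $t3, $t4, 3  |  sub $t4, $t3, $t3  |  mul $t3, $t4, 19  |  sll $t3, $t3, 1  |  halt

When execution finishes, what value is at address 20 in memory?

$t4=30
$t3=-1
sw $t3, (20) → M[20]=-1
$t3=30>>3=3
$t4=3-3=0
$t3=0*19=0
$t3=0<<1=0
halt.

-1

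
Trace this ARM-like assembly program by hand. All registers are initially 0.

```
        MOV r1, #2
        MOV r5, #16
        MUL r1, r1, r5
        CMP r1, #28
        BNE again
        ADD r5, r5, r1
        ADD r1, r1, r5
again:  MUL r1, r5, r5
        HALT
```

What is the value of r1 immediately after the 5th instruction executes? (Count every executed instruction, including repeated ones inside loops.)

32

after MOV r1, #2: r1=2
after MOV r5, #16: r5=16
after MUL r1, r1, r5: r1=2*16=32
CMP r1, #28  (cmp 32,28)
BNE again: taken
After step 5: r1 = 32.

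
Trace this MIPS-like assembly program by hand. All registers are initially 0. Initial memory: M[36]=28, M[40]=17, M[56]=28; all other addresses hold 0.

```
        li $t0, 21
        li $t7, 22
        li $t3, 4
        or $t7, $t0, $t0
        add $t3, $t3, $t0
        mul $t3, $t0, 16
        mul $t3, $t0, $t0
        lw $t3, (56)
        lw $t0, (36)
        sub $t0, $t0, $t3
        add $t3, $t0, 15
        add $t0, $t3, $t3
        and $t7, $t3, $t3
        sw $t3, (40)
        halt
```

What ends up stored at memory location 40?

15

li $t0, 21 → $t0=21
li $t7, 22 → $t7=22
li $t3, 4 → $t3=4
or $t7, $t0, $t0 → $t7=21|21=21
add $t3, $t3, $t0 → $t3=4+21=25
mul $t3, $t0, 16 → $t3=21*16=336
mul $t3, $t0, $t0 → $t3=21*21=441
lw $t3, (56) → $t3=M[56]=28
lw $t0, (36) → $t0=M[36]=28
sub $t0, $t0, $t3 → $t0=28-28=0
add $t3, $t0, 15 → $t3=0+15=15
add $t0, $t3, $t3 → $t0=15+15=30
and $t7, $t3, $t3 → $t7=15&15=15
sw $t3, (40) → M[40]=15
halt.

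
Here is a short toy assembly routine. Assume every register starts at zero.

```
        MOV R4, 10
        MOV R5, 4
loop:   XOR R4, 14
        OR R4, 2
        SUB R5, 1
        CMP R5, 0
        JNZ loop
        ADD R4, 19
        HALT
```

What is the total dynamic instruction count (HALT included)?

24

MOV R4, 10 → R4=10
MOV R5, 4 → R5=4
XOR R4, 14 → R4=10^14=4
OR R4, 2 → R4=4|2=6
SUB R5, 1 → R5=4-1=3
CMP R5, 0  (cmp 3,0)
JNZ loop: taken
XOR R4, 14 → R4=6^14=8
OR R4, 2 → R4=8|2=10
SUB R5, 1 → R5=3-1=2
CMP R5, 0  (cmp 2,0)
JNZ loop: taken
XOR R4, 14 → R4=10^14=4
OR R4, 2 → R4=4|2=6
SUB R5, 1 → R5=2-1=1
CMP R5, 0  (cmp 1,0)
JNZ loop: taken
XOR R4, 14 → R4=6^14=8
OR R4, 2 → R4=8|2=10
SUB R5, 1 → R5=1-1=0
CMP R5, 0  (cmp 0,0)
JNZ loop: not taken
ADD R4, 19 → R4=10+19=29
halt.
Total executed instructions: 24.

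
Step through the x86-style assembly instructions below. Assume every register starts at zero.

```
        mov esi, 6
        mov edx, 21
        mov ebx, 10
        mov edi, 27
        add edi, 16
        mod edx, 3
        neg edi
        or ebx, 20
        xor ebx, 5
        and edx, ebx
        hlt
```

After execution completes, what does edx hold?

after mov esi, 6: esi=6
after mov edx, 21: edx=21
after mov ebx, 10: ebx=10
after mov edi, 27: edi=27
after add edi, 16: edi=27+16=43
after mod edx, 3: edx=21%3=0
after neg edi: edi=-(43)=-43
after or ebx, 20: ebx=10|20=30
after xor ebx, 5: ebx=30^5=27
after and edx, ebx: edx=0&27=0
halt.

0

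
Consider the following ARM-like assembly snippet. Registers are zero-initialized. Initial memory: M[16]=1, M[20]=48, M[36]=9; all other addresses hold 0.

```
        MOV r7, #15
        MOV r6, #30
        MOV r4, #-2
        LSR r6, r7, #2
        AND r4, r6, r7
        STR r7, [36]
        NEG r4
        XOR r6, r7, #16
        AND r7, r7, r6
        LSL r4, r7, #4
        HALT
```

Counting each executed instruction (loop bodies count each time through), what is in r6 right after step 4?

after MOV r7, #15: r7=15
after MOV r6, #30: r6=30
after MOV r4, #-2: r4=-2
after LSR r6, r7, #2: r6=15>>2=3
After step 4: r6 = 3.

3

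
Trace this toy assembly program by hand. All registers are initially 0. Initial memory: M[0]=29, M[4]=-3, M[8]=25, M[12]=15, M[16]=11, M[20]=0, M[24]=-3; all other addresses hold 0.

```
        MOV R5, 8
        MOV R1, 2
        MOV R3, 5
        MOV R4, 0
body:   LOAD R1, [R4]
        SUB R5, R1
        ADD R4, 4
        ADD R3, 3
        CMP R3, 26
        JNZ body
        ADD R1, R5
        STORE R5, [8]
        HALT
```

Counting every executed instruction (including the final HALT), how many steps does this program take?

49

after MOV R5, 8: R5=8
after MOV R1, 2: R1=2
after MOV R3, 5: R3=5
after MOV R4, 0: R4=0
after LOAD R1, [R4]: R1=M[0]=29
after SUB R5, R1: R5=8-29=-21
after ADD R4, 4: R4=0+4=4
after ADD R3, 3: R3=5+3=8
CMP R3, 26  (cmp 8,26)
JNZ body: taken
after LOAD R1, [R4]: R1=M[4]=-3
after SUB R5, R1: R5=(-21)-(-3)=-18
after ADD R4, 4: R4=4+4=8
after ADD R3, 3: R3=8+3=11
CMP R3, 26  (cmp 11,26)
JNZ body: taken
after LOAD R1, [R4]: R1=M[8]=25
after SUB R5, R1: R5=(-18)-25=-43
after ADD R4, 4: R4=8+4=12
after ADD R3, 3: R3=11+3=14
CMP R3, 26  (cmp 14,26)
JNZ body: taken
after LOAD R1, [R4]: R1=M[12]=15
after SUB R5, R1: R5=(-43)-15=-58
after ADD R4, 4: R4=12+4=16
after ADD R3, 3: R3=14+3=17
CMP R3, 26  (cmp 17,26)
JNZ body: taken
after LOAD R1, [R4]: R1=M[16]=11
after SUB R5, R1: R5=(-58)-11=-69
after ADD R4, 4: R4=16+4=20
after ADD R3, 3: R3=17+3=20
CMP R3, 26  (cmp 20,26)
JNZ body: taken
after LOAD R1, [R4]: R1=M[20]=0
after SUB R5, R1: R5=(-69)-0=-69
after ADD R4, 4: R4=20+4=24
after ADD R3, 3: R3=20+3=23
CMP R3, 26  (cmp 23,26)
JNZ body: taken
after LOAD R1, [R4]: R1=M[24]=-3
after SUB R5, R1: R5=(-69)-(-3)=-66
after ADD R4, 4: R4=24+4=28
after ADD R3, 3: R3=23+3=26
CMP R3, 26  (cmp 26,26)
JNZ body: not taken
after ADD R1, R5: R1=(-3)+(-66)=-69
STORE R5, [8] → M[8]=-66
halt.
Total executed instructions: 49.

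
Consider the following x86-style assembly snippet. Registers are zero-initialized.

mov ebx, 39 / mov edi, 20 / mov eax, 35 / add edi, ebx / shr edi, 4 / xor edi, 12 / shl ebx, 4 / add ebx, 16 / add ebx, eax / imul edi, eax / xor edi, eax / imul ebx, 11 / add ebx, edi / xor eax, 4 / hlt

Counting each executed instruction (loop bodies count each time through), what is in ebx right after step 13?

7983

ebx=39
edi=20
eax=35
edi=20+39=59
edi=59>>4=3
edi=3^12=15
ebx=39<<4=624
ebx=624+16=640
ebx=640+35=675
edi=15*35=525
edi=525^35=558
ebx=675*11=7425
ebx=7425+558=7983
After step 13: ebx = 7983.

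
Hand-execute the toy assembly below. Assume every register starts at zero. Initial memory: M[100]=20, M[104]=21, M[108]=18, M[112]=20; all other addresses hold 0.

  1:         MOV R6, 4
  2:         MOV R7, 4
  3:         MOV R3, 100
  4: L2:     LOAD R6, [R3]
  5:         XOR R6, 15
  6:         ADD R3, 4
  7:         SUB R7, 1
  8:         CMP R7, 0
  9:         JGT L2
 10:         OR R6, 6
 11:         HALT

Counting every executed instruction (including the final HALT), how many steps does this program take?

MOV R6, 4 → R6=4
MOV R7, 4 → R7=4
MOV R3, 100 → R3=100
LOAD R6, [R3] → R6=M[100]=20
XOR R6, 15 → R6=20^15=27
ADD R3, 4 → R3=100+4=104
SUB R7, 1 → R7=4-1=3
CMP R7, 0  (cmp 3,0)
JGT L2: taken
LOAD R6, [R3] → R6=M[104]=21
XOR R6, 15 → R6=21^15=26
ADD R3, 4 → R3=104+4=108
SUB R7, 1 → R7=3-1=2
CMP R7, 0  (cmp 2,0)
JGT L2: taken
LOAD R6, [R3] → R6=M[108]=18
XOR R6, 15 → R6=18^15=29
ADD R3, 4 → R3=108+4=112
SUB R7, 1 → R7=2-1=1
CMP R7, 0  (cmp 1,0)
JGT L2: taken
LOAD R6, [R3] → R6=M[112]=20
XOR R6, 15 → R6=20^15=27
ADD R3, 4 → R3=112+4=116
SUB R7, 1 → R7=1-1=0
CMP R7, 0  (cmp 0,0)
JGT L2: not taken
OR R6, 6 → R6=27|6=31
halt.
Total executed instructions: 29.

29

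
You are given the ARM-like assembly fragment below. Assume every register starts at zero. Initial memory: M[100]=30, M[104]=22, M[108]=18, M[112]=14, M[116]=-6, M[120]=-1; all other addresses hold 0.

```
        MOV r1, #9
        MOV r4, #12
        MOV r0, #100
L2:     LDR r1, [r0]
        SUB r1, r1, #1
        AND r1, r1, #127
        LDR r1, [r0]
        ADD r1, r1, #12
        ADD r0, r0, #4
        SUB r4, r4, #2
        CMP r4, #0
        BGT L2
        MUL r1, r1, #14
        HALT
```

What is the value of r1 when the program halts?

r1=9
r4=12
r0=100
r1=M[100]=30
r1=30-1=29
r1=29&127=29
r1=M[100]=30
r1=30+12=42
r0=100+4=104
r4=12-2=10
CMP r4, #0  (cmp 10,0)
BGT L2: taken
r1=M[104]=22
r1=22-1=21
r1=21&127=21
r1=M[104]=22
r1=22+12=34
r0=104+4=108
r4=10-2=8
CMP r4, #0  (cmp 8,0)
BGT L2: taken
r1=M[108]=18
r1=18-1=17
r1=17&127=17
r1=M[108]=18
r1=18+12=30
r0=108+4=112
r4=8-2=6
CMP r4, #0  (cmp 6,0)
BGT L2: taken
r1=M[112]=14
r1=14-1=13
r1=13&127=13
r1=M[112]=14
r1=14+12=26
r0=112+4=116
r4=6-2=4
CMP r4, #0  (cmp 4,0)
BGT L2: taken
r1=M[116]=-6
r1=(-6)-1=-7
r1=(-7)&127=121
r1=M[116]=-6
r1=(-6)+12=6
r0=116+4=120
r4=4-2=2
CMP r4, #0  (cmp 2,0)
BGT L2: taken
r1=M[120]=-1
r1=(-1)-1=-2
r1=(-2)&127=126
r1=M[120]=-1
r1=(-1)+12=11
r0=120+4=124
r4=2-2=0
CMP r4, #0  (cmp 0,0)
BGT L2: not taken
r1=11*14=154
halt.

154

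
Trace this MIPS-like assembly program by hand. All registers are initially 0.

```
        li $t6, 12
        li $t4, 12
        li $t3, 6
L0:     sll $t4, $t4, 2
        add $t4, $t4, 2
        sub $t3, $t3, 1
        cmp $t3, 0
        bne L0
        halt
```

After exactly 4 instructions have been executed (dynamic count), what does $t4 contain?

48

$t6=12
$t4=12
$t3=6
$t4=12<<2=48
After step 4: $t4 = 48.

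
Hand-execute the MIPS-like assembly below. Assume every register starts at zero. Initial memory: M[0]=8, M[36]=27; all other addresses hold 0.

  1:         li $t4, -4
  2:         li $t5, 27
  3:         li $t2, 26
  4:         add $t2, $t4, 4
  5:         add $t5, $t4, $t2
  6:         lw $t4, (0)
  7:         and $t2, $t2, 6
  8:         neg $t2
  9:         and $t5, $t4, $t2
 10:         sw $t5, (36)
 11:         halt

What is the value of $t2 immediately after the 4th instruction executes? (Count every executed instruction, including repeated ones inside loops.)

$t4=-4
$t5=27
$t2=26
$t2=(-4)+4=0
After step 4: $t2 = 0.

0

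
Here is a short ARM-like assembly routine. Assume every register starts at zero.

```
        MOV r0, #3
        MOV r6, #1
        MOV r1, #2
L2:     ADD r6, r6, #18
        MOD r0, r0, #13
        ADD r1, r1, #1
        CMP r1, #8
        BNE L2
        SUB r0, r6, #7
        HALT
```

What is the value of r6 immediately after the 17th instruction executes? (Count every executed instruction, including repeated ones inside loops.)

after MOV r0, #3: r0=3
after MOV r6, #1: r6=1
after MOV r1, #2: r1=2
after ADD r6, r6, #18: r6=1+18=19
after MOD r0, r0, #13: r0=3%13=3
after ADD r1, r1, #1: r1=2+1=3
CMP r1, #8  (cmp 3,8)
BNE L2: taken
after ADD r6, r6, #18: r6=19+18=37
after MOD r0, r0, #13: r0=3%13=3
after ADD r1, r1, #1: r1=3+1=4
CMP r1, #8  (cmp 4,8)
BNE L2: taken
after ADD r6, r6, #18: r6=37+18=55
after MOD r0, r0, #13: r0=3%13=3
after ADD r1, r1, #1: r1=4+1=5
CMP r1, #8  (cmp 5,8)
After step 17: r6 = 55.

55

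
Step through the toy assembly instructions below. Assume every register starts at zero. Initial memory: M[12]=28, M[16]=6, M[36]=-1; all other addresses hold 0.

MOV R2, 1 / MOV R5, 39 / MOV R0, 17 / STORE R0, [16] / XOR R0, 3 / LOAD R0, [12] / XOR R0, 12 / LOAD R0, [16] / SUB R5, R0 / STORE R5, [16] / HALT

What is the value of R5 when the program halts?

after MOV R2, 1: R2=1
after MOV R5, 39: R5=39
after MOV R0, 17: R0=17
STORE R0, [16] → M[16]=17
after XOR R0, 3: R0=17^3=18
after LOAD R0, [12]: R0=M[12]=28
after XOR R0, 12: R0=28^12=16
after LOAD R0, [16]: R0=M[16]=17
after SUB R5, R0: R5=39-17=22
STORE R5, [16] → M[16]=22
halt.

22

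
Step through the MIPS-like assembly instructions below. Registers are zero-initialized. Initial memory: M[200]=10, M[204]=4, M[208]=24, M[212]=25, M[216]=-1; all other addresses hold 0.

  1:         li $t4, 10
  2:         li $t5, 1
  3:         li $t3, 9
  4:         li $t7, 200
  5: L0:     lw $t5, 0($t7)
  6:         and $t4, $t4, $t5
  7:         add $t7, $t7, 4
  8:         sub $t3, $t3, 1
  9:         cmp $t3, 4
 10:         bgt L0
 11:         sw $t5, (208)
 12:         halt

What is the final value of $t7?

220

li $t4, 10 → $t4=10
li $t5, 1 → $t5=1
li $t3, 9 → $t3=9
li $t7, 200 → $t7=200
lw $t5, 0($t7) → $t5=M[200]=10
and $t4, $t4, $t5 → $t4=10&10=10
add $t7, $t7, 4 → $t7=200+4=204
sub $t3, $t3, 1 → $t3=9-1=8
cmp $t3, 4  (cmp 8,4)
bgt L0: taken
lw $t5, 0($t7) → $t5=M[204]=4
and $t4, $t4, $t5 → $t4=10&4=0
add $t7, $t7, 4 → $t7=204+4=208
sub $t3, $t3, 1 → $t3=8-1=7
cmp $t3, 4  (cmp 7,4)
bgt L0: taken
lw $t5, 0($t7) → $t5=M[208]=24
and $t4, $t4, $t5 → $t4=0&24=0
add $t7, $t7, 4 → $t7=208+4=212
sub $t3, $t3, 1 → $t3=7-1=6
cmp $t3, 4  (cmp 6,4)
bgt L0: taken
lw $t5, 0($t7) → $t5=M[212]=25
and $t4, $t4, $t5 → $t4=0&25=0
add $t7, $t7, 4 → $t7=212+4=216
sub $t3, $t3, 1 → $t3=6-1=5
cmp $t3, 4  (cmp 5,4)
bgt L0: taken
lw $t5, 0($t7) → $t5=M[216]=-1
and $t4, $t4, $t5 → $t4=0&(-1)=0
add $t7, $t7, 4 → $t7=216+4=220
sub $t3, $t3, 1 → $t3=5-1=4
cmp $t3, 4  (cmp 4,4)
bgt L0: not taken
sw $t5, (208) → M[208]=-1
halt.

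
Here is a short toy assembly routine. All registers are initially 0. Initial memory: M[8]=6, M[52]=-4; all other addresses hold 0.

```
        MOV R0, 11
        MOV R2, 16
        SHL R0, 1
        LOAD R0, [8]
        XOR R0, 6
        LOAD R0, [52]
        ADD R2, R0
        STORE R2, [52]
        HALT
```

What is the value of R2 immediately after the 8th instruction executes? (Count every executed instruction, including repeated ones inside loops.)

MOV R0, 11 → R0=11
MOV R2, 16 → R2=16
SHL R0, 1 → R0=11<<1=22
LOAD R0, [8] → R0=M[8]=6
XOR R0, 6 → R0=6^6=0
LOAD R0, [52] → R0=M[52]=-4
ADD R2, R0 → R2=16+(-4)=12
STORE R2, [52] → M[52]=12
After step 8: R2 = 12.

12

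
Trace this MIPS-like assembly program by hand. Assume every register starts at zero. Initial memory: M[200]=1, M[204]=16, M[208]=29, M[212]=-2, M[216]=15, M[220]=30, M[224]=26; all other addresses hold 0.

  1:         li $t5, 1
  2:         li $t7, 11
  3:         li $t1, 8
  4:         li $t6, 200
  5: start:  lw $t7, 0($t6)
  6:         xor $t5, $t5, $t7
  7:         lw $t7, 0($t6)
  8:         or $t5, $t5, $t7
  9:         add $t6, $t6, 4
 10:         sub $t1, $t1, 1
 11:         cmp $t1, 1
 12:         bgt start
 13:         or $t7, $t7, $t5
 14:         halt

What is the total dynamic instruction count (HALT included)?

62

li $t5, 1 → $t5=1
li $t7, 11 → $t7=11
li $t1, 8 → $t1=8
li $t6, 200 → $t6=200
lw $t7, 0($t6) → $t7=M[200]=1
xor $t5, $t5, $t7 → $t5=1^1=0
lw $t7, 0($t6) → $t7=M[200]=1
or $t5, $t5, $t7 → $t5=0|1=1
add $t6, $t6, 4 → $t6=200+4=204
sub $t1, $t1, 1 → $t1=8-1=7
cmp $t1, 1  (cmp 7,1)
bgt start: taken
lw $t7, 0($t6) → $t7=M[204]=16
xor $t5, $t5, $t7 → $t5=1^16=17
lw $t7, 0($t6) → $t7=M[204]=16
or $t5, $t5, $t7 → $t5=17|16=17
add $t6, $t6, 4 → $t6=204+4=208
sub $t1, $t1, 1 → $t1=7-1=6
cmp $t1, 1  (cmp 6,1)
bgt start: taken
lw $t7, 0($t6) → $t7=M[208]=29
xor $t5, $t5, $t7 → $t5=17^29=12
lw $t7, 0($t6) → $t7=M[208]=29
or $t5, $t5, $t7 → $t5=12|29=29
add $t6, $t6, 4 → $t6=208+4=212
sub $t1, $t1, 1 → $t1=6-1=5
cmp $t1, 1  (cmp 5,1)
bgt start: taken
lw $t7, 0($t6) → $t7=M[212]=-2
xor $t5, $t5, $t7 → $t5=29^(-2)=-29
lw $t7, 0($t6) → $t7=M[212]=-2
or $t5, $t5, $t7 → $t5=(-29)|(-2)=-1
add $t6, $t6, 4 → $t6=212+4=216
sub $t1, $t1, 1 → $t1=5-1=4
cmp $t1, 1  (cmp 4,1)
bgt start: taken
lw $t7, 0($t6) → $t7=M[216]=15
xor $t5, $t5, $t7 → $t5=(-1)^15=-16
lw $t7, 0($t6) → $t7=M[216]=15
or $t5, $t5, $t7 → $t5=(-16)|15=-1
add $t6, $t6, 4 → $t6=216+4=220
sub $t1, $t1, 1 → $t1=4-1=3
cmp $t1, 1  (cmp 3,1)
bgt start: taken
lw $t7, 0($t6) → $t7=M[220]=30
xor $t5, $t5, $t7 → $t5=(-1)^30=-31
lw $t7, 0($t6) → $t7=M[220]=30
or $t5, $t5, $t7 → $t5=(-31)|30=-1
add $t6, $t6, 4 → $t6=220+4=224
sub $t1, $t1, 1 → $t1=3-1=2
cmp $t1, 1  (cmp 2,1)
bgt start: taken
lw $t7, 0($t6) → $t7=M[224]=26
xor $t5, $t5, $t7 → $t5=(-1)^26=-27
lw $t7, 0($t6) → $t7=M[224]=26
or $t5, $t5, $t7 → $t5=(-27)|26=-1
add $t6, $t6, 4 → $t6=224+4=228
sub $t1, $t1, 1 → $t1=2-1=1
cmp $t1, 1  (cmp 1,1)
bgt start: not taken
or $t7, $t7, $t5 → $t7=26|(-1)=-1
halt.
Total executed instructions: 62.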